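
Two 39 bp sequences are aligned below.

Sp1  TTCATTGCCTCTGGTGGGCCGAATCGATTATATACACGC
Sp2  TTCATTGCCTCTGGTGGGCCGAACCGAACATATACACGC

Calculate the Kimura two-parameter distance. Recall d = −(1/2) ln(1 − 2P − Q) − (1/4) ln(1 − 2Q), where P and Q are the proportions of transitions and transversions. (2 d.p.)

0.08

Of 39 sites, 2 differences are transitions and 1 are transversions, so P = 2/39 ≈ 0.051282 and Q = 1/39 ≈ 0.025641.
Under the Kimura two-parameter model, d = −½ ln(1 − 2P − Q) − ¼ ln(1 − 2Q).
1 − 2P − Q = 0.871795, giving −½ ln(0.871795) = 0.068600.
1 − 2Q = 0.948718, giving −¼ ln(0.948718) = 0.013161.
d = 0.068600 + 0.013161 = 0.081761.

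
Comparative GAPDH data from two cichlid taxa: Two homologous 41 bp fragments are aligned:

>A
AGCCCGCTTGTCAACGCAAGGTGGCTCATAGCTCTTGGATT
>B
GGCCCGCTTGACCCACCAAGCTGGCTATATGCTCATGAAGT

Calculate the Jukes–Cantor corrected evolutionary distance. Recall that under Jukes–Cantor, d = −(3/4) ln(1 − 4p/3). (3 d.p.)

0.456

The sequences differ at 14 of 41 sites, so p = 14/41 ≈ 0.341463.
d = −(3/4) ln(1 − 4p/3) = −0.75 ln(1 − 0.455284) = −0.75 ln(0.544716)
  = −0.75 × (-0.607491) = 0.455618 substitutions/site.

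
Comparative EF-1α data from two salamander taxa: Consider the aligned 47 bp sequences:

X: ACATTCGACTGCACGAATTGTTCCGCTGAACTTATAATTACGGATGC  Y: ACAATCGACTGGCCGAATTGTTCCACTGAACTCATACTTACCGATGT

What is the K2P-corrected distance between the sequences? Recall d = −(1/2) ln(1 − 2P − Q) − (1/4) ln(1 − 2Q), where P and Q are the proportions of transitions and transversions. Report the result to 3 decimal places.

0.193

Of 47 sites, 3 differences are transitions and 5 are transversions, so P = 3/47 ≈ 0.06383 and Q = 5/47 ≈ 0.106383.
Under the Kimura two-parameter model, d = −½ ln(1 − 2P − Q) − ¼ ln(1 − 2Q).
1 − 2P − Q = 0.765957, giving −½ ln(0.765957) = 0.133315.
1 − 2Q = 0.787234, giving −¼ ln(0.787234) = 0.059807.
d = 0.133315 + 0.059807 = 0.193122.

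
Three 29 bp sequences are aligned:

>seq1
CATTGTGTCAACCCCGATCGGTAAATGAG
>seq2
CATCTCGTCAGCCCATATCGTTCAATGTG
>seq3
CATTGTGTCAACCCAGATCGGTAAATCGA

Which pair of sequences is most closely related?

seq1 and seq3

seq1–seq2: 9/29 differ, p = 0.310, d = 0.401.
seq1–seq3: 4/29 differ, p = 0.138, d = 0.152.
seq2–seq3: 10/29 differ, p = 0.345, d = 0.462.
The smallest distance is between seq1 and seq3.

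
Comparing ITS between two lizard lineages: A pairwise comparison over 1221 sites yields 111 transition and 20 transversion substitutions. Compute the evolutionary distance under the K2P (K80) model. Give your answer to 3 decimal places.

P = 111/1221 ≈ 0.090909 and Q = 20/1221 ≈ 0.01638.
Under the Kimura two-parameter model, d = −½ ln(1 − 2P − Q) − ¼ ln(1 − 2Q).
1 − 2P − Q = 0.801802, giving −½ ln(0.801802) = 0.110447.
1 − 2Q = 0.96724, giving −¼ ln(0.96724) = 0.008327.
d = 0.110447 + 0.008327 = 0.118774.

0.119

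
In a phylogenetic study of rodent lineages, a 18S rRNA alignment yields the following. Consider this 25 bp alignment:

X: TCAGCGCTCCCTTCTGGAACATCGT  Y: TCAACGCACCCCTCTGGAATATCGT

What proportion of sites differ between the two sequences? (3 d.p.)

0.160

The sequences differ at 4 of 25 positions (sites 4, 8, 12, 20).
p = 4/25 = 0.160.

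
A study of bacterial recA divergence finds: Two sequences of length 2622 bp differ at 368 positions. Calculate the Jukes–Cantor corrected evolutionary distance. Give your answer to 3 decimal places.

p = 368/2622 ≈ 0.140351.
d = −(3/4) ln(1 − 4p/3) = −0.75 ln(1 − 0.187135) = −0.75 ln(0.812865)
  = −0.75 × (-0.207190) = 0.155393 substitutions/site.

0.155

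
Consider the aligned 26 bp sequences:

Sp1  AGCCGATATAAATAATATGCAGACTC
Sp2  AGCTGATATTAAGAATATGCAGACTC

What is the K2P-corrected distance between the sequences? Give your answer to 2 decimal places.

Of 26 sites, 1 differences are transitions and 2 are transversions, so P = 1/26 ≈ 0.038462 and Q = 2/26 ≈ 0.076923.
Under the Kimura two-parameter model, d = −½ ln(1 − 2P − Q) − ¼ ln(1 − 2Q).
1 − 2P − Q = 0.846153, giving −½ ln(0.846153) = 0.083528.
1 − 2Q = 0.846154, giving −¼ ln(0.846154) = 0.041763.
d = 0.083528 + 0.041763 = 0.125291.

0.13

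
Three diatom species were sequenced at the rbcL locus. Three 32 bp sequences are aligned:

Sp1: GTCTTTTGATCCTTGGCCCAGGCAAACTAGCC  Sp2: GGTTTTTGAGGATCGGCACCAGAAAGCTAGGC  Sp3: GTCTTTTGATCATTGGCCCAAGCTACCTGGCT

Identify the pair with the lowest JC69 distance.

Sp1 and Sp3

Sp1–Sp2: 12/32 differ, p = 0.375, d = 0.520.
Sp1–Sp3: 6/32 differ, p = 0.188, d = 0.216.
Sp2–Sp3: 13/32 differ, p = 0.406, d = 0.585.
The smallest distance is between Sp1 and Sp3.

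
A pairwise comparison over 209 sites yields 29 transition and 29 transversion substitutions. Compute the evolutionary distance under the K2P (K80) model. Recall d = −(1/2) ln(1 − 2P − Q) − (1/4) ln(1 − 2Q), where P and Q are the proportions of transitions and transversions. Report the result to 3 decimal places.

0.350

P = 29/209 ≈ 0.138756 and Q = 29/209 ≈ 0.138756.
Under the Kimura two-parameter model, d = −½ ln(1 − 2P − Q) − ¼ ln(1 − 2Q).
1 − 2P − Q = 0.583732, giving −½ ln(0.583732) = 0.269157.
1 − 2Q = 0.722488, giving −¼ ln(0.722488) = 0.081264.
d = 0.269157 + 0.081264 = 0.350421.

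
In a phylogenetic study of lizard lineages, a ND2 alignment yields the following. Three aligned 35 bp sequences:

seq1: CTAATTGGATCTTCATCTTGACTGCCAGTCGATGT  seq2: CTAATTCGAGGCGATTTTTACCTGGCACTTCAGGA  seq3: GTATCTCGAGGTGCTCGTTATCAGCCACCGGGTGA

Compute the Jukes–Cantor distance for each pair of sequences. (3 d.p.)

d(seq1,seq2) = 0.705, d(seq1,seq3) = 0.868, d(seq2,seq3) = 0.635

seq1–seq2: 16/35 sites differ → p ≈ 0.457143, d = −0.75 ln(1 − 0.609524) = 0.705292 ≈ 0.705.
seq1–seq3: 18/35 sites differ → p ≈ 0.514286, d = −0.75 ln(1 − 0.685715) = 0.868091 ≈ 0.868.
seq2–seq3: 15/35 sites differ → p ≈ 0.428571, d = −0.75 ln(1 − 0.571428) = 0.635472 ≈ 0.635.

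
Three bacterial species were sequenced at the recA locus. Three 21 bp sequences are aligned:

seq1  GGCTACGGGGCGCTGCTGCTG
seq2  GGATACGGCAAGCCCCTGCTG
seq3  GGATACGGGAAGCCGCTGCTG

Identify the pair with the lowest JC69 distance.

seq1–seq2: 6/21 differ, p = 0.286, d = 0.360.
seq1–seq3: 4/21 differ, p = 0.190, d = 0.220.
seq2–seq3: 2/21 differ, p = 0.095, d = 0.102.
The smallest distance is between seq2 and seq3.

seq2 and seq3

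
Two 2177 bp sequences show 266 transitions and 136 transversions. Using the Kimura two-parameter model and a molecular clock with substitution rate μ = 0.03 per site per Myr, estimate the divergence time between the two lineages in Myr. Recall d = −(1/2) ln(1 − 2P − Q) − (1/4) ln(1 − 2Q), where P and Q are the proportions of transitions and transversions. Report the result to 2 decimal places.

3.61

P = 266/2177 ≈ 0.122186 and Q = 136/2177 ≈ 0.062471.
Under the Kimura two-parameter model, d = −½ ln(1 − 2P − Q) − ¼ ln(1 − 2Q).
1 − 2P − Q = 0.693157, giving −½ ln(0.693157) = 0.183249.
1 − 2Q = 0.875058, giving −¼ ln(0.875058) = 0.033366.
d = 0.183249 + 0.033366 = 0.216615.
Under a molecular clock d = 2μt, so t = d/(2μ) = 0.216615 / (2 × 0.03) = 3.61 Myr.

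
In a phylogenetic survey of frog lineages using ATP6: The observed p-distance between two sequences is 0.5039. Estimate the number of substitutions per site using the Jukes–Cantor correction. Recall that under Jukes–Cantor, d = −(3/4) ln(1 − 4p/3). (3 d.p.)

d = −(3/4) ln(1 − 4p/3) = −0.75 ln(1 − 0.671867) = −0.75 ln(0.328133)
  = −0.75 × (-1.114336) = 0.835752 substitutions/site.

0.836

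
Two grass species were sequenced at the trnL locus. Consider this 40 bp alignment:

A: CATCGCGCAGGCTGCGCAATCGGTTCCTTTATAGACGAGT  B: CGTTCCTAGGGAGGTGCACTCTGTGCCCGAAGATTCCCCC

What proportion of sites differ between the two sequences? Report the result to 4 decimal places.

The sequences differ at 22 of 40 positions.
p = 22/40 = 0.5500.

0.5500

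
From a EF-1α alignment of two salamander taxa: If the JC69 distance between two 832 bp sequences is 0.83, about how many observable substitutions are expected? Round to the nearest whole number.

418

Invert JC69: p = (3/4)(1 − e^(−4d/3)) = 0.75 × (1 − e^(-1.106667)) = 0.75 × (1 − 0.330659) = 0.502006.
Expected differing sites = pL ≈ 0.502006 × 832 = 417.668992 ≈ 418.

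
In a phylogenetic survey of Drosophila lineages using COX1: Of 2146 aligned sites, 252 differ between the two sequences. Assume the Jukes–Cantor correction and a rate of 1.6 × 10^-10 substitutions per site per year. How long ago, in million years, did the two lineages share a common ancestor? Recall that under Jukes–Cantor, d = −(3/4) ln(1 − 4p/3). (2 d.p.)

399.09

p = 252/2146 ≈ 0.117428.
d = −(3/4) ln(1 − 4p/3) = −0.75 ln(1 − 0.156571) = −0.75 ln(0.843429)
  = −0.75 × (-0.170280) = 0.127710 substitutions/site.
Under a molecular clock d = 2μt, so t = d/(2μ) = 0.127710 / (2 × 1.6 × 10^-10) = 399.09 million years.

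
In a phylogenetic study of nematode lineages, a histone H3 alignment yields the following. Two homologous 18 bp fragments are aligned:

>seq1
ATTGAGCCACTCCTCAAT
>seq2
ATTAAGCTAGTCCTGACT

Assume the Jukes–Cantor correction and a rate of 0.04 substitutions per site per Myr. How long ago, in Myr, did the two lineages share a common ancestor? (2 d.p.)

4.34

The sequences differ at 5 of 18 sites (4, 8, 10, 15, 17), so p = 5/18 ≈ 0.277778.
d = −(3/4) ln(1 − 4p/3) = −0.75 ln(1 − 0.370371) = −0.75 ln(0.629629)
  = −0.75 × (-0.462625) = 0.346969 substitutions/site.
Under a molecular clock d = 2μt, so t = d/(2μ) = 0.346969 / (2 × 0.04) = 4.34 Myr.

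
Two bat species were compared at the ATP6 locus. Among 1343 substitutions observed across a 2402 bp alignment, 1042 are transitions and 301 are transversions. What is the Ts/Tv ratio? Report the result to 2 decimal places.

R = 1042/301 = 3.461794… ≈ 3.46 (to 2 d.p.).

3.46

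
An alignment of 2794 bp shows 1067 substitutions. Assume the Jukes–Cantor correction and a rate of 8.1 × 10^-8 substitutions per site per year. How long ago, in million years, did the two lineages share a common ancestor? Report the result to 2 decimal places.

p = 1067/2794 ≈ 0.38189.
d = −(3/4) ln(1 − 4p/3) = −0.75 ln(1 − 0.509187) = −0.75 ln(0.490813)
  = −0.75 × (-0.711692) = 0.533769 substitutions/site.
Under a molecular clock d = 2μt, so t = d/(2μ) = 0.533769 / (2 × 8.1 × 10^-8) = 3.29 million years.

3.29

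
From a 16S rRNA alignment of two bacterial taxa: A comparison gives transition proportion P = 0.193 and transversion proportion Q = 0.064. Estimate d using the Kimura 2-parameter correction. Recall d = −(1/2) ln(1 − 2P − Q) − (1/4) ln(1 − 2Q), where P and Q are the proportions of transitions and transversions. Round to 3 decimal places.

0.333

Under the Kimura two-parameter model, d = −½ ln(1 − 2P − Q) − ¼ ln(1 − 2Q).
1 − 2P − Q = 0.55, giving −½ ln(0.55) = 0.298919.
1 − 2Q = 0.872, giving −¼ ln(0.872) = 0.034241.
d = 0.298919 + 0.034241 = 0.333160.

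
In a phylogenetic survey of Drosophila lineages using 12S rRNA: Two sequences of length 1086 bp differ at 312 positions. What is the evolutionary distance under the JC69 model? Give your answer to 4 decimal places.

0.3622

p = 312/1086 ≈ 0.287293.
d = −(3/4) ln(1 − 4p/3) = −0.75 ln(1 − 0.383057) = −0.75 ln(0.616943)
  = −0.75 × (-0.482979) = 0.362234 substitutions/site.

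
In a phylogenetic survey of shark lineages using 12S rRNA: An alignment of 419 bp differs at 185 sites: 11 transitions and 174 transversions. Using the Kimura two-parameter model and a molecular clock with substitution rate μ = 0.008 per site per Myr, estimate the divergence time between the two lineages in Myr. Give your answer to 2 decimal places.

P = 11/419 ≈ 0.026253 and Q = 174/419 ≈ 0.415274.
Under the Kimura two-parameter model, d = −½ ln(1 − 2P − Q) − ¼ ln(1 − 2Q).
1 − 2P − Q = 0.53222, giving −½ ln(0.53222) = 0.315349.
1 − 2Q = 0.169452, giving −¼ ln(0.169452) = 0.443796.
d = 0.315349 + 0.443796 = 0.759145.
Under a molecular clock d = 2μt, so t = d/(2μ) = 0.759145 / (2 × 0.008) = 47.45 Myr.

47.45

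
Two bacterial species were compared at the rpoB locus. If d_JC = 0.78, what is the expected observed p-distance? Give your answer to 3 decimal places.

0.485

p = (3/4)(1 − e^(−4d/3)) = 0.75 × (1 − e^(-1.04)) = 0.75 × (1 − 0.353455) = 0.484909.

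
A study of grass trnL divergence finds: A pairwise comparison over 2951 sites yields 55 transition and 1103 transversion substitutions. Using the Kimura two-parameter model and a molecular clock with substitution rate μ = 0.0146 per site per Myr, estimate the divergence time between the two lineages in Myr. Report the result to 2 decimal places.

P = 55/2951 ≈ 0.018638 and Q = 1103/2951 ≈ 0.373772.
Under the Kimura two-parameter model, d = −½ ln(1 − 2P − Q) − ¼ ln(1 − 2Q).
1 − 2P − Q = 0.588952, giving −½ ln(0.588952) = 0.264705.
1 − 2Q = 0.252456, giving −¼ ln(0.252456) = 0.344130.
d = 0.264705 + 0.344130 = 0.608835.
Under a molecular clock d = 2μt, so t = d/(2μ) = 0.608835 / (2 × 0.0146) = 20.85 Myr.

20.85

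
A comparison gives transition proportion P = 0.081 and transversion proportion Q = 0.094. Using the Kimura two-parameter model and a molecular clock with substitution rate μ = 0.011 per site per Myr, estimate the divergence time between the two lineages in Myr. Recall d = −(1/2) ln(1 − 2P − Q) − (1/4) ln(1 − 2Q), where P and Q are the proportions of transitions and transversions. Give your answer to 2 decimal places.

9.09

Under the Kimura two-parameter model, d = −½ ln(1 − 2P − Q) − ¼ ln(1 − 2Q).
1 − 2P − Q = 0.744, giving −½ ln(0.744) = 0.147857.
1 − 2Q = 0.812, giving −¼ ln(0.812) = 0.052064.
d = 0.147857 + 0.052064 = 0.199921.
Under a molecular clock d = 2μt, so t = d/(2μ) = 0.199921 / (2 × 0.011) = 9.09 Myr.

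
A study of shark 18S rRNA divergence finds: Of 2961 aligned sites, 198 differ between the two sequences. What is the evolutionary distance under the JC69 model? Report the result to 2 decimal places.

0.07

p = 198/2961 ≈ 0.066869.
d = −(3/4) ln(1 − 4p/3) = −0.75 ln(1 − 0.089159) = −0.75 ln(0.910841)
  = −0.75 × (-0.093387) = 0.070040 substitutions/site.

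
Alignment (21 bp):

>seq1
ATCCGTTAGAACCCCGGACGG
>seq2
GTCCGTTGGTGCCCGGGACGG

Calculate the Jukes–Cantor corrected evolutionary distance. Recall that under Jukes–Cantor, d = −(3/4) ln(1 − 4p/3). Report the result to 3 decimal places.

0.286

The sequences differ at 5 of 21 sites (1, 8, 10, 11, 15), so p = 5/21 ≈ 0.238095.
d = −(3/4) ln(1 − 4p/3) = −0.75 ln(1 − 0.31746) = −0.75 ln(0.68254)
  = −0.75 × (-0.381934) = 0.286451 substitutions/site.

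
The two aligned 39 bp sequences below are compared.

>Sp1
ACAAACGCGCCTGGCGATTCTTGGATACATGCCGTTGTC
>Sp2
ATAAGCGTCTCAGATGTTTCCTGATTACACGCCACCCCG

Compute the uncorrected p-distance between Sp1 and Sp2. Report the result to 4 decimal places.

The sequences differ at 19 of 39 positions.
p = 19/39 = 0.487179… ≈ 0.4872 (to 4 d.p.).

0.4872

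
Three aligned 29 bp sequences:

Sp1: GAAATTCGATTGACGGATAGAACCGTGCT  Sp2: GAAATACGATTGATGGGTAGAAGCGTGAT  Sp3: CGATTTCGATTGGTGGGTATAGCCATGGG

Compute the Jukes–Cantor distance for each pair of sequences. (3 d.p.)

Sp1–Sp2: 5/29 sites differ → p ≈ 0.172414, d = −0.75 ln(1 − 0.229885) = 0.195912 ≈ 0.196.
Sp1–Sp3: 11/29 sites differ → p ≈ 0.37931, d = −0.75 ln(1 − 0.505747) = 0.528531 ≈ 0.529.
Sp2–Sp3: 11/29 sites differ → p ≈ 0.37931, d = −0.75 ln(1 − 0.505747) = 0.528531 ≈ 0.529.

d(Sp1,Sp2) = 0.196, d(Sp1,Sp3) = 0.529, d(Sp2,Sp3) = 0.529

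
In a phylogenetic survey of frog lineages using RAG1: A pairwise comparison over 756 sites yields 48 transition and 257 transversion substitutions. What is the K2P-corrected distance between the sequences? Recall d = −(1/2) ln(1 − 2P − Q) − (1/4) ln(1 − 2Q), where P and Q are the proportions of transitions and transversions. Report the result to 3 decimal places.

0.599

P = 48/756 ≈ 0.063492 and Q = 257/756 ≈ 0.339947.
Under the Kimura two-parameter model, d = −½ ln(1 − 2P − Q) − ¼ ln(1 − 2Q).
1 − 2P − Q = 0.533069, giving −½ ln(0.533069) = 0.314552.
1 − 2Q = 0.320106, giving −¼ ln(0.320106) = 0.284776.
d = 0.314552 + 0.284776 = 0.599328.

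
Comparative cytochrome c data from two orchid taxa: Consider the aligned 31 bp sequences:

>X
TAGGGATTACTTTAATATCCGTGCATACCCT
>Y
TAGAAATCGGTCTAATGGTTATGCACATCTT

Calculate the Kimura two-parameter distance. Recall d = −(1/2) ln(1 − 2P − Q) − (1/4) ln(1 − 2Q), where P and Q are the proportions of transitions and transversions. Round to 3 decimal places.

0.947

Of 31 sites, 12 differences are transitions and 2 are transversions, so P = 12/31 ≈ 0.387097 and Q = 2/31 ≈ 0.064516.
Under the Kimura two-parameter model, d = −½ ln(1 − 2P − Q) − ¼ ln(1 − 2Q).
1 − 2P − Q = 0.16129, giving −½ ln(0.16129) = 0.912276.
1 − 2Q = 0.870968, giving −¼ ln(0.870968) = 0.034538.
d = 0.912276 + 0.034538 = 0.946814.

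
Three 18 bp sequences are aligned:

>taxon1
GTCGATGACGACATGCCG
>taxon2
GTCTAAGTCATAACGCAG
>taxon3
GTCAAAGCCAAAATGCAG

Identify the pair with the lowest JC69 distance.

taxon1–taxon2: 8/18 differ, p = 0.444, d = 0.673.
taxon1–taxon3: 6/18 differ, p = 0.333, d = 0.441.
taxon2–taxon3: 4/18 differ, p = 0.222, d = 0.264.
The smallest distance is between taxon2 and taxon3.

taxon2 and taxon3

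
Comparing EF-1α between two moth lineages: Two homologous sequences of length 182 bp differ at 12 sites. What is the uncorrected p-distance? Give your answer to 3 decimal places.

0.066

p = 12/182 = 0.065934… ≈ 0.066 (to 3 d.p.).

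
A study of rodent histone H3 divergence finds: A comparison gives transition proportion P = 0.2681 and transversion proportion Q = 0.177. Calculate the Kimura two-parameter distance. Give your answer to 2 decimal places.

Under the Kimura two-parameter model, d = −½ ln(1 − 2P − Q) − ¼ ln(1 − 2Q).
1 − 2P − Q = 0.2868, giving −½ ln(0.2868) = 0.624485.
1 − 2Q = 0.646, giving −¼ ln(0.646) = 0.109239.
d = 0.624485 + 0.109239 = 0.733724.

0.73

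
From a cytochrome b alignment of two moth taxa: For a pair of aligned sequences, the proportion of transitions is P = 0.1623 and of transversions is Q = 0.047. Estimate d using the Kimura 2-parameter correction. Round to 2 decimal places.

Under the Kimura two-parameter model, d = −½ ln(1 − 2P − Q) − ¼ ln(1 − 2Q).
1 − 2P − Q = 0.6284, giving −½ ln(0.6284) = 0.232289.
1 − 2Q = 0.906, giving −¼ ln(0.906) = 0.024679.
d = 0.232289 + 0.024679 = 0.256968.

0.26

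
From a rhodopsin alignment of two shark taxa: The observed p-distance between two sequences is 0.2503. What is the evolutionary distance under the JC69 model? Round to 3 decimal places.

0.305

d = −(3/4) ln(1 − 4p/3) = −0.75 ln(1 − 0.333733) = −0.75 ln(0.666267)
  = −0.75 × (-0.406065) = 0.304549 substitutions/site.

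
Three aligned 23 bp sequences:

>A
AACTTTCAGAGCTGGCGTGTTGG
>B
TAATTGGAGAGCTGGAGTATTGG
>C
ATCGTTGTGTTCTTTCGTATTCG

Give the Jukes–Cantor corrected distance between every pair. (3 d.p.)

A–B: 6/23 sites differ → p ≈ 0.26087, d = −0.75 ln(1 − 0.347827) = 0.320584 ≈ 0.321.
A–C: 10/23 sites differ → p ≈ 0.434783, d = −0.75 ln(1 − 0.579711) = 0.650110 ≈ 0.650.
B–C: 12/23 sites differ → p ≈ 0.521739, d = −0.75 ln(1 − 0.695652) = 0.892188 ≈ 0.892.

d(A,B) = 0.321, d(A,C) = 0.650, d(B,C) = 0.892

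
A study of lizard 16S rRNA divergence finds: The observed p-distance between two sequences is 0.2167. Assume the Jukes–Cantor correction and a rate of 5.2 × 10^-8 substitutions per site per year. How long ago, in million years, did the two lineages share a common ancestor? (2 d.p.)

d = −(3/4) ln(1 − 4p/3) = −0.75 ln(1 − 0.288933) = −0.75 ln(0.711067)
  = −0.75 × (-0.340989) = 0.255742 substitutions/site.
Under a molecular clock d = 2μt, so t = d/(2μ) = 0.255742 / (2 × 5.2 × 10^-8) = 2.46 million years.

2.46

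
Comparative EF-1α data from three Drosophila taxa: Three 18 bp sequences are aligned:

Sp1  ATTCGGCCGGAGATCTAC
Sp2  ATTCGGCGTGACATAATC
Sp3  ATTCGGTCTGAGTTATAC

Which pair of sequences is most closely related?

Sp1–Sp2: 6/18 differ, p = 0.333, d = 0.441.
Sp1–Sp3: 4/18 differ, p = 0.222, d = 0.264.
Sp2–Sp3: 6/18 differ, p = 0.333, d = 0.441.
The smallest distance is between Sp1 and Sp3.

Sp1 and Sp3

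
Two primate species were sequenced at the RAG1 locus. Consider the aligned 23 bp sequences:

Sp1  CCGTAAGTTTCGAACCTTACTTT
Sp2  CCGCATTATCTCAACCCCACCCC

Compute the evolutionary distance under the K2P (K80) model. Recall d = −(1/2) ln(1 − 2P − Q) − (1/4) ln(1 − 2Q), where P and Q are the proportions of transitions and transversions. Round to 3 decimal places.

1.125

Of 23 sites, 8 differences are transitions and 4 are transversions, so P = 8/23 ≈ 0.347826 and Q = 4/23 ≈ 0.173913.
Under the Kimura two-parameter model, d = −½ ln(1 − 2P − Q) − ¼ ln(1 − 2Q).
1 − 2P − Q = 0.130435, giving −½ ln(0.130435) = 1.018440.
1 − 2Q = 0.652174, giving −¼ ln(0.652174) = 0.106861.
d = 1.018440 + 0.106861 = 1.125301.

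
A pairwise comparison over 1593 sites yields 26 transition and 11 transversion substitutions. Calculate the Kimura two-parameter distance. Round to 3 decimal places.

0.024

P = 26/1593 ≈ 0.016321 and Q = 11/1593 ≈ 0.006905.
Under the Kimura two-parameter model, d = −½ ln(1 − 2P − Q) − ¼ ln(1 − 2Q).
1 − 2P − Q = 0.960453, giving −½ ln(0.960453) = 0.020175.
1 − 2Q = 0.98619, giving −¼ ln(0.98619) = 0.003477.
d = 0.020175 + 0.003477 = 0.023652.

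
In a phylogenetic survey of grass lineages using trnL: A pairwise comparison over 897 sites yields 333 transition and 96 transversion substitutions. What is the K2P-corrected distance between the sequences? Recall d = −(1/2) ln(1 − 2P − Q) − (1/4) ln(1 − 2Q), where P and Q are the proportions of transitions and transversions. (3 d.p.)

P = 333/897 ≈ 0.371237 and Q = 96/897 ≈ 0.107023.
Under the Kimura two-parameter model, d = −½ ln(1 − 2P − Q) − ¼ ln(1 − 2Q).
1 − 2P − Q = 0.150503, giving −½ ln(0.150503) = 0.946886.
1 − 2Q = 0.785954, giving −¼ ln(0.785954) = 0.060214.
d = 0.946886 + 0.060214 = 1.007100.

1.007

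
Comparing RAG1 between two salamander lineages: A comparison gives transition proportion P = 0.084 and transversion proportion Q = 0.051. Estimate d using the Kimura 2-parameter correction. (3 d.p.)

0.150

Under the Kimura two-parameter model, d = −½ ln(1 − 2P − Q) − ¼ ln(1 − 2Q).
1 − 2P − Q = 0.781, giving −½ ln(0.781) = 0.123590.
1 − 2Q = 0.898, giving −¼ ln(0.898) = 0.026896.
d = 0.123590 + 0.026896 = 0.150486.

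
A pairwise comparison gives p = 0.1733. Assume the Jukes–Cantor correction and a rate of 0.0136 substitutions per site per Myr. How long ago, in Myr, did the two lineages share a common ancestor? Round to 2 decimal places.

7.24

d = −(3/4) ln(1 − 4p/3) = −0.75 ln(1 − 0.231067) = −0.75 ln(0.768933)
  = −0.75 × (-0.262751) = 0.197063 substitutions/site.
Under a molecular clock d = 2μt, so t = d/(2μ) = 0.197063 / (2 × 0.0136) = 7.24 Myr.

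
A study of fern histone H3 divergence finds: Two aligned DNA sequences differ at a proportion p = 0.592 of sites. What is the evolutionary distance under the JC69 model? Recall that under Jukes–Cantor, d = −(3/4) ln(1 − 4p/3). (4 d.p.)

1.1681

d = −(3/4) ln(1 − 4p/3) = −0.75 ln(1 − 0.789333) = −0.75 ln(0.210667)
  = −0.75 × (-1.557477) = 1.168108 substitutions/site.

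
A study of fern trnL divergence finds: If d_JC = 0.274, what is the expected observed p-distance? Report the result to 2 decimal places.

0.23

p = (3/4)(1 − e^(−4d/3)) = 0.75 × (1 − e^(-0.365333)) = 0.75 × (1 − 0.693966) = 0.229526.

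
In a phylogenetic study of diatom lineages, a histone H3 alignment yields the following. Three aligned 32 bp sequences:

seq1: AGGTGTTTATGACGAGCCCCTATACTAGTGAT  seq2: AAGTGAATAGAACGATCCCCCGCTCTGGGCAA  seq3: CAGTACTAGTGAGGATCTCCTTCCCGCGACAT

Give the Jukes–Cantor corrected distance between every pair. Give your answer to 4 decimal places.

seq1–seq2: 14/32 sites differ → p = 0.4375, d = −0.75 ln(1 − 0.583333) = 0.656601 ≈ 0.6566.
seq1–seq3: 16/32 sites differ → p = 0.5, d = −0.75 ln(1 − 0.666667) = 0.823960 ≈ 0.8240.
seq2–seq3: 17/32 sites differ → p = 0.53125, d = −0.75 ln(1 − 0.708333) = 0.924107 ≈ 0.9241.

d(seq1,seq2) = 0.6566, d(seq1,seq3) = 0.8240, d(seq2,seq3) = 0.9241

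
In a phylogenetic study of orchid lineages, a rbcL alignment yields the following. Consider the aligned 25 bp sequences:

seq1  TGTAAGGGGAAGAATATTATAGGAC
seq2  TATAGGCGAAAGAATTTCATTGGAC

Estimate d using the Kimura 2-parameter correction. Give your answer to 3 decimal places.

0.359

Of 25 sites, 4 differences are transitions and 3 are transversions, so P = 4/25 = 0.16 and Q = 3/25 = 0.12.
Under the Kimura two-parameter model, d = −½ ln(1 − 2P − Q) − ¼ ln(1 − 2Q).
1 − 2P − Q = 0.56, giving −½ ln(0.56) = 0.289909.
1 − 2Q = 0.76, giving −¼ ln(0.76) = 0.068609.
d = 0.289909 + 0.068609 = 0.358518.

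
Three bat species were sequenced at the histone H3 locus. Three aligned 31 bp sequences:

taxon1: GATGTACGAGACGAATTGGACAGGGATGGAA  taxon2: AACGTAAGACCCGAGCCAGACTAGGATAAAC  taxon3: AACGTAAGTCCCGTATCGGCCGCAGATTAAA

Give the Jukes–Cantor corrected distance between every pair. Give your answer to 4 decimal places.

taxon1–taxon2: 14/31 sites differ → p ≈ 0.451613, d = −0.75 ln(1 − 0.602151) = 0.691262 ≈ 0.6913.
taxon1–taxon3: 14/31 sites differ → p ≈ 0.451613, d = −0.75 ln(1 − 0.602151) = 0.691262 ≈ 0.6913.
taxon2–taxon3: 11/31 sites differ → p ≈ 0.354839, d = −0.75 ln(1 − 0.473119) = 0.480585 ≈ 0.4806.

d(taxon1,taxon2) = 0.6913, d(taxon1,taxon3) = 0.6913, d(taxon2,taxon3) = 0.4806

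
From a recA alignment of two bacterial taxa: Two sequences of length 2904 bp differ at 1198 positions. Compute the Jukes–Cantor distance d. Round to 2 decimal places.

p = 1198/2904 ≈ 0.412534.
d = −(3/4) ln(1 − 4p/3) = −0.75 ln(1 − 0.550045) = −0.75 ln(0.449955)
  = −0.75 × (-0.798608) = 0.598956 substitutions/site.

0.60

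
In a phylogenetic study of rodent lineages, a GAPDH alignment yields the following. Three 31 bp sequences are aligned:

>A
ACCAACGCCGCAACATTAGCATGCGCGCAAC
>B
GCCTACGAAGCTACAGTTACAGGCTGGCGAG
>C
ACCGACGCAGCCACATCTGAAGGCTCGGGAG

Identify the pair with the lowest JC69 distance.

A–B: 13/31 differ, p = 0.419, d = 0.614.
A–C: 11/31 differ, p = 0.355, d = 0.481.
B–C: 10/31 differ, p = 0.323, d = 0.422.
The smallest distance is between B and C.

B and C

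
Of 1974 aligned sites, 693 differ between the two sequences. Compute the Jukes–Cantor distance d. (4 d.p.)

p = 693/1974 ≈ 0.351064.
d = −(3/4) ln(1 − 4p/3) = −0.75 ln(1 − 0.468085) = −0.75 ln(0.531915)
  = −0.75 × (-0.631272) = 0.473454 substitutions/site.

0.4735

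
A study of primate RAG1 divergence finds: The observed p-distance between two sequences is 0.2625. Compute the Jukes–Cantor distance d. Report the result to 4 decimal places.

d = −(3/4) ln(1 − 4p/3) = −0.75 ln(1 − 0.35) = −0.75 ln(0.65)
  = −0.75 × (-0.430783) = 0.323087 substitutions/site.

0.3231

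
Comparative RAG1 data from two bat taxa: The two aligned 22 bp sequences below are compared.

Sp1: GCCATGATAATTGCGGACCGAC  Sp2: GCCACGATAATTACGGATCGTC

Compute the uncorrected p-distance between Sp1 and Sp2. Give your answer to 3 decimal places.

0.182

The sequences differ at 4 of 22 positions (sites 5, 13, 18, 21).
p = 4/22 = 0.181818… ≈ 0.182 (to 3 d.p.).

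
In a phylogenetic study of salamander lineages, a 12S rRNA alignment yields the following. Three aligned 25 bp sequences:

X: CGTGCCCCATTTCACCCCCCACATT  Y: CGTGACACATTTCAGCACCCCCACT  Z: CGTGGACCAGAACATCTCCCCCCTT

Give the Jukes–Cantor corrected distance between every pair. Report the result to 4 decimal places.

d(X,Y) = 0.2892, d(X,Z) = 0.4904, d(Y,Z) = 0.5716

X–Y: 6/25 sites differ → p = 0.24, d = −0.75 ln(1 − 0.32) = 0.289247 ≈ 0.2892.
X–Z: 9/25 sites differ → p = 0.36, d = −0.75 ln(1 − 0.48) = 0.490445 ≈ 0.4904.
Y–Z: 10/25 sites differ → p = 0.4, d = −0.75 ln(1 − 0.533333) = 0.571605 ≈ 0.5716.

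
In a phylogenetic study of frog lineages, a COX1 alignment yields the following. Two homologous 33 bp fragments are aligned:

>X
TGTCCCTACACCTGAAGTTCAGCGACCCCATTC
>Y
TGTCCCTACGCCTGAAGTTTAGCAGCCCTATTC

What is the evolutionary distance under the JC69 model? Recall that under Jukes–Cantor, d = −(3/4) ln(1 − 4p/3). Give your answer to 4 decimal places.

0.1693

The sequences differ at 5 of 33 sites (10, 20, 24, 25, 29), so p = 5/33 ≈ 0.151515.
d = −(3/4) ln(1 − 4p/3) = −0.75 ln(1 − 0.20202) = −0.75 ln(0.79798)
  = −0.75 × (-0.225672) = 0.169254 substitutions/site.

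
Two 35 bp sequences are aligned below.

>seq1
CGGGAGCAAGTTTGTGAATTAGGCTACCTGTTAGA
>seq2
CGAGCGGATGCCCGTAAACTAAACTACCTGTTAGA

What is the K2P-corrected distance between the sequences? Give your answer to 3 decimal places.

Of 35 sites, 8 differences are transitions and 3 are transversions, so P = 8/35 ≈ 0.228571 and Q = 3/35 ≈ 0.085714.
Under the Kimura two-parameter model, d = −½ ln(1 − 2P − Q) − ¼ ln(1 − 2Q).
1 − 2P − Q = 0.457144, giving −½ ln(0.457144) = 0.391378.
1 − 2Q = 0.828572, giving −¼ ln(0.828572) = 0.047013.
d = 0.391378 + 0.047013 = 0.438391.

0.438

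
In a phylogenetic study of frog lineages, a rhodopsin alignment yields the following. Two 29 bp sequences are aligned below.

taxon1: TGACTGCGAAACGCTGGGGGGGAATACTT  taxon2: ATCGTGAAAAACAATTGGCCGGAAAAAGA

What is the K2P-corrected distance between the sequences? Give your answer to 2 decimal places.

Of 29 sites, 2 differences are transitions and 13 are transversions, so P = 2/29 ≈ 0.068966 and Q = 13/29 ≈ 0.448276.
Under the Kimura two-parameter model, d = −½ ln(1 − 2P − Q) − ¼ ln(1 − 2Q).
1 − 2P − Q = 0.413792, giving −½ ln(0.413792) = 0.441196.
1 − 2Q = 0.103448, giving −¼ ln(0.103448) = 0.567172.
d = 0.441196 + 0.567172 = 1.008368.

1.01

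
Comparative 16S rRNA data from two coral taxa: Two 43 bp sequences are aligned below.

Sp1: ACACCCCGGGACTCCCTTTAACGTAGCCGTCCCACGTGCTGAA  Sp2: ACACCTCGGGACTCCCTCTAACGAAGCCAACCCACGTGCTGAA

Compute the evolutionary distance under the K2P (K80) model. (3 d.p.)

Of 43 sites, 3 differences are transitions and 2 are transversions, so P = 3/43 ≈ 0.069767 and Q = 2/43 ≈ 0.046512.
Under the Kimura two-parameter model, d = −½ ln(1 − 2P − Q) − ¼ ln(1 − 2Q).
1 − 2P − Q = 0.813954, giving −½ ln(0.813954) = 0.102926.
1 − 2Q = 0.906976, giving −¼ ln(0.906976) = 0.024410.
d = 0.102926 + 0.024410 = 0.127336.

0.127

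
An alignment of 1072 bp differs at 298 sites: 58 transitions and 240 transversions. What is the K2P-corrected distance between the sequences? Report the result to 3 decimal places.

P = 58/1072 ≈ 0.054104 and Q = 240/1072 ≈ 0.223881.
Under the Kimura two-parameter model, d = −½ ln(1 − 2P − Q) − ¼ ln(1 − 2Q).
1 − 2P − Q = 0.667911, giving −½ ln(0.667911) = 0.201800.
1 − 2Q = 0.552238, giving −¼ ln(0.552238) = 0.148444.
d = 0.201800 + 0.148444 = 0.350244.

0.350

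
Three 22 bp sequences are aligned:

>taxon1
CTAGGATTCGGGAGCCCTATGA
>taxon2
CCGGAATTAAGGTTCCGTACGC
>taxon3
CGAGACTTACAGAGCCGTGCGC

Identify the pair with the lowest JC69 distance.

taxon2 and taxon3

taxon1–taxon2: 10/22 differ, p = 0.455, d = 0.699.
taxon1–taxon3: 10/22 differ, p = 0.455, d = 0.699.
taxon2–taxon3: 8/22 differ, p = 0.364, d = 0.497.
The smallest distance is between taxon2 and taxon3.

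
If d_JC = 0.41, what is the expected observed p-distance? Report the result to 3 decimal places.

0.316

p = (3/4)(1 − e^(−4d/3)) = 0.75 × (1 − e^(-0.546667)) = 0.75 × (1 − 0.578876) = 0.315843.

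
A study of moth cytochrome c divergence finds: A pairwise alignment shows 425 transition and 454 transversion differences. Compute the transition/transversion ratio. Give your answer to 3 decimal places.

R = 425/454 = 0.936123… ≈ 0.936 (to 3 d.p.).

0.936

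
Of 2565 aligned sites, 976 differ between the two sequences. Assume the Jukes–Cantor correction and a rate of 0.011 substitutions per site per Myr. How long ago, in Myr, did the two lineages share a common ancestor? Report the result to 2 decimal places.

p = 976/2565 ≈ 0.380507.
d = −(3/4) ln(1 − 4p/3) = −0.75 ln(1 − 0.507343) = −0.75 ln(0.492657)
  = −0.75 × (-0.707942) = 0.530957 substitutions/site.
Under a molecular clock d = 2μt, so t = d/(2μ) = 0.530957 / (2 × 0.011) = 24.13 Myr.

24.13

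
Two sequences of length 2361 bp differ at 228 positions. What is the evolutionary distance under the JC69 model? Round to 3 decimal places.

p = 228/2361 ≈ 0.096569.
d = −(3/4) ln(1 − 4p/3) = −0.75 ln(1 − 0.128759) = −0.75 ln(0.871241)
  = −0.75 × (-0.137837) = 0.103378 substitutions/site.

0.103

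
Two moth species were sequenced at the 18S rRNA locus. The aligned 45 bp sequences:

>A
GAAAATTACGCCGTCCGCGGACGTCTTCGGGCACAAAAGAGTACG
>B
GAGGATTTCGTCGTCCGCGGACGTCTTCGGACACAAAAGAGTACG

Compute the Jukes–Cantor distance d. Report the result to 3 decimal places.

The sequences differ at 5 of 45 sites (3, 4, 8, 11, 31), so p = 5/45 ≈ 0.111111.
d = −(3/4) ln(1 − 4p/3) = −0.75 ln(1 − 0.148148) = −0.75 ln(0.851852)
  = −0.75 × (-0.160342) = 0.120257 substitutions/site.

0.120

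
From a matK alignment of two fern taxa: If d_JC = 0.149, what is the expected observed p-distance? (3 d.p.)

0.135

p = (3/4)(1 − e^(−4d/3)) = 0.75 × (1 − e^(-0.198667)) = 0.75 × (1 − 0.819823) = 0.135133.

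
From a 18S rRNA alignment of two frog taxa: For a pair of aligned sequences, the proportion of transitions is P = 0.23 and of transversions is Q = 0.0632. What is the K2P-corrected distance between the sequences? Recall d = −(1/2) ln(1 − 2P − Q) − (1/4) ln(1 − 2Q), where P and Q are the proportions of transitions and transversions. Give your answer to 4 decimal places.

0.4041

Under the Kimura two-parameter model, d = −½ ln(1 − 2P − Q) − ¼ ln(1 − 2Q).
1 − 2P − Q = 0.4768, giving −½ ln(0.4768) = 0.370329.
1 − 2Q = 0.8736, giving −¼ ln(0.8736) = 0.033783.
d = 0.370329 + 0.033783 = 0.404112.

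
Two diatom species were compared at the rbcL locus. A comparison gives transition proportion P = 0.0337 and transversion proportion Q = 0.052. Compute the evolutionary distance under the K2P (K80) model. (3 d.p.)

Under the Kimura two-parameter model, d = −½ ln(1 − 2P − Q) − ¼ ln(1 − 2Q).
1 − 2P − Q = 0.8806, giving −½ ln(0.8806) = 0.063576.
1 − 2Q = 0.896, giving −¼ ln(0.896) = 0.027454.
d = 0.063576 + 0.027454 = 0.091030.

0.091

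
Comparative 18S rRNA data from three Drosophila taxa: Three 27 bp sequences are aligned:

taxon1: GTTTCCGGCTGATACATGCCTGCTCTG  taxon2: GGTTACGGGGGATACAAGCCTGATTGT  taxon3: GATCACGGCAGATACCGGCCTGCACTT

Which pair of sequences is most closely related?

taxon1–taxon2: 9/27 differ, p = 0.333, d = 0.441.
taxon1–taxon3: 8/27 differ, p = 0.296, d = 0.377.
taxon2–taxon3: 10/27 differ, p = 0.370, d = 0.511.
The smallest distance is between taxon1 and taxon3.

taxon1 and taxon3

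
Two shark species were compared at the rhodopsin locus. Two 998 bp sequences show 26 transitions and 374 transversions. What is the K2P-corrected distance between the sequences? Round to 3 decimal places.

0.624

P = 26/998 ≈ 0.026052 and Q = 374/998 ≈ 0.374749.
Under the Kimura two-parameter model, d = −½ ln(1 − 2P − Q) − ¼ ln(1 − 2Q).
1 − 2P − Q = 0.573147, giving −½ ln(0.573147) = 0.278307.
1 − 2Q = 0.250502, giving −¼ ln(0.250502) = 0.346072.
d = 0.278307 + 0.346072 = 0.624379.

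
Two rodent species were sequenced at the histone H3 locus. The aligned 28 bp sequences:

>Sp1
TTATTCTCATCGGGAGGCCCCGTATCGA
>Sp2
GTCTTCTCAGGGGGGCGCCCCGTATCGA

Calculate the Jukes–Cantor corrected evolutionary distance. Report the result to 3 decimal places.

The sequences differ at 6 of 28 sites (1, 3, 10, 11, 15, 16), so p = 6/28 ≈ 0.214286.
d = −(3/4) ln(1 − 4p/3) = −0.75 ln(1 − 0.285715) = −0.75 ln(0.714285)
  = −0.75 × (-0.336473) = 0.252355 substitutions/site.

0.252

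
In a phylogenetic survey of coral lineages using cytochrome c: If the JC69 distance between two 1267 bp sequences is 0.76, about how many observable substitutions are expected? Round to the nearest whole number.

605

Invert JC69: p = (3/4)(1 − e^(−4d/3)) = 0.75 × (1 − e^(-1.013333)) = 0.75 × (1 − 0.363007) = 0.477745.
Expected differing sites = pL ≈ 0.477745 × 1267 = 605.302915 ≈ 605.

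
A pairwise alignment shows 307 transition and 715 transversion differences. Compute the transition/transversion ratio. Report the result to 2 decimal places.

0.43

R = 307/715 = 0.429370… ≈ 0.43 (to 2 d.p.).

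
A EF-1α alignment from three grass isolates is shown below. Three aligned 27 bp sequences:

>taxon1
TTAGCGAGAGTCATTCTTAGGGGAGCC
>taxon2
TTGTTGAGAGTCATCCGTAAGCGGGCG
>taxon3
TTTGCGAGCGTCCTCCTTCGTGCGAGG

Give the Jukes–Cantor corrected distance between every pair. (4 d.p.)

d(taxon1,taxon2) = 0.4408, d(taxon1,taxon3) = 0.5876, d(taxon2,taxon3) = 0.7704

taxon1–taxon2: 9/27 sites differ → p ≈ 0.333333, d = −0.75 ln(1 − 0.444444) = 0.440839 ≈ 0.4408.
taxon1–taxon3: 11/27 sites differ → p ≈ 0.407407, d = −0.75 ln(1 − 0.543209) = 0.587647 ≈ 0.5876.
taxon2–taxon3: 13/27 sites differ → p ≈ 0.481481, d = −0.75 ln(1 − 0.641975) = 0.770364 ≈ 0.7704.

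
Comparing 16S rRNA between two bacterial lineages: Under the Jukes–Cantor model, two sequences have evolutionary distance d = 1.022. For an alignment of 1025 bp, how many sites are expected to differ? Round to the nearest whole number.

Invert JC69: p = (3/4)(1 − e^(−4d/3)) = 0.75 × (1 − e^(-1.362667)) = 0.75 × (1 − 0.255977) = 0.558017.
Expected differing sites = pL ≈ 0.558017 × 1025 = 571.967425 ≈ 572.

572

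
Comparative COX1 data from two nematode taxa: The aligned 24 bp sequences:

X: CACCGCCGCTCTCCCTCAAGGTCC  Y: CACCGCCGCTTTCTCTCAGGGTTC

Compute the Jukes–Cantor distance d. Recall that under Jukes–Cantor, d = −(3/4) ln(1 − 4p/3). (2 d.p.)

The sequences differ at 4 of 24 sites (11, 14, 19, 23), so p = 4/24 ≈ 0.166667.
d = −(3/4) ln(1 − 4p/3) = −0.75 ln(1 − 0.222223) = −0.75 ln(0.777777)
  = −0.75 × (-0.251315) = 0.188486 substitutions/site.

0.19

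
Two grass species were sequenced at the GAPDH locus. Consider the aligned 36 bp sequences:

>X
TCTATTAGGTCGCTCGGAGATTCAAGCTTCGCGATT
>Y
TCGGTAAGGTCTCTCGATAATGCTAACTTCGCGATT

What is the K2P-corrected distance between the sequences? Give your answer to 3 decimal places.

Of 36 sites, 4 differences are transitions and 6 are transversions, so P = 4/36 ≈ 0.111111 and Q = 6/36 ≈ 0.166667.
Under the Kimura two-parameter model, d = −½ ln(1 − 2P − Q) − ¼ ln(1 − 2Q).
1 − 2P − Q = 0.611111, giving −½ ln(0.611111) = 0.246238.
1 − 2Q = 0.666666, giving −¼ ln(0.666666) = 0.101367.
d = 0.246238 + 0.101367 = 0.347605.

0.348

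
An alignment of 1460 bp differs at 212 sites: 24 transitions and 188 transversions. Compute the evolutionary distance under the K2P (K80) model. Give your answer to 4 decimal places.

0.1626

P = 24/1460 ≈ 0.016438 and Q = 188/1460 ≈ 0.128767.
Under the Kimura two-parameter model, d = −½ ln(1 − 2P − Q) − ¼ ln(1 − 2Q).
1 − 2P − Q = 0.838357, giving −½ ln(0.838357) = 0.088156.
1 − 2Q = 0.742466, giving −¼ ln(0.742466) = 0.074445.
d = 0.088156 + 0.074445 = 0.162601.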